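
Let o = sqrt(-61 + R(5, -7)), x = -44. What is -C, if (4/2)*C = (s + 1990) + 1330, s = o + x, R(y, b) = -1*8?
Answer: -1638 - I*sqrt(69)/2 ≈ -1638.0 - 4.1533*I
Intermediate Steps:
R(y, b) = -8
o = I*sqrt(69) (o = sqrt(-61 - 8) = sqrt(-69) = I*sqrt(69) ≈ 8.3066*I)
s = -44 + I*sqrt(69) (s = I*sqrt(69) - 44 = -44 + I*sqrt(69) ≈ -44.0 + 8.3066*I)
C = 1638 + I*sqrt(69)/2 (C = (((-44 + I*sqrt(69)) + 1990) + 1330)/2 = ((1946 + I*sqrt(69)) + 1330)/2 = (3276 + I*sqrt(69))/2 = 1638 + I*sqrt(69)/2 ≈ 1638.0 + 4.1533*I)
-C = -(1638 + I*sqrt(69)/2) = -1638 - I*sqrt(69)/2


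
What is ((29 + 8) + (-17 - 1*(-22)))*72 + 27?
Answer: 3051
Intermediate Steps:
((29 + 8) + (-17 - 1*(-22)))*72 + 27 = (37 + (-17 + 22))*72 + 27 = (37 + 5)*72 + 27 = 42*72 + 27 = 3024 + 27 = 3051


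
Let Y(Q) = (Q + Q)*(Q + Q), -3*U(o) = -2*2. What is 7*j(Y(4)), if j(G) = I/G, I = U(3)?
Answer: 7/48 ≈ 0.14583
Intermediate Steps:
U(o) = 4/3 (U(o) = -(-2)*2/3 = -⅓*(-4) = 4/3)
I = 4/3 ≈ 1.3333
Y(Q) = 4*Q² (Y(Q) = (2*Q)*(2*Q) = 4*Q²)
j(G) = 4/(3*G)
7*j(Y(4)) = 7*(4/(3*((4*4²)))) = 7*(4/(3*((4*16)))) = 7*((4/3)/64) = 7*((4/3)*(1/64)) = 7*(1/48) = 7/48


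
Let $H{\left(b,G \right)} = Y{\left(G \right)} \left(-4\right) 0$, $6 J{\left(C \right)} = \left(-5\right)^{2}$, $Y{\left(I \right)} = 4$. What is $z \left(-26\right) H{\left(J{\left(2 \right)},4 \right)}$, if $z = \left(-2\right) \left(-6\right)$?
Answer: $0$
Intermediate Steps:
$J{\left(C \right)} = \frac{25}{6}$ ($J{\left(C \right)} = \frac{\left(-5\right)^{2}}{6} = \frac{1}{6} \cdot 25 = \frac{25}{6}$)
$H{\left(b,G \right)} = 0$ ($H{\left(b,G \right)} = 4 \left(-4\right) 0 = \left(-16\right) 0 = 0$)
$z = 12$
$z \left(-26\right) H{\left(J{\left(2 \right)},4 \right)} = 12 \left(-26\right) 0 = \left(-312\right) 0 = 0$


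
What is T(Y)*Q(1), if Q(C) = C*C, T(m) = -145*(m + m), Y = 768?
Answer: -222720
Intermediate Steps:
T(m) = -290*m
Q(C) = C²
T(Y)*Q(1) = -290*768*1² = -222720*1 = -222720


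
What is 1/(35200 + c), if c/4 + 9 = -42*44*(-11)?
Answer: 1/116476 ≈ 8.5855e-6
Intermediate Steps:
c = 81276 (c = -36 + 4*(-42*44*(-11)) = -36 + 4*(-1848*(-11)) = -36 + 4*20328 = -36 + 81312 = 81276)
1/(35200 + c) = 1/(35200 + 81276) = 1/116476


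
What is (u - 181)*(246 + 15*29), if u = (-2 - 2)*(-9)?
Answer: -98745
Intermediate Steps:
u = 36 (u = -4*(-9) = 36)
(u - 181)*(246 + 15*29) = (36 - 181)*(246 + 15*29) = -145*(246 + 435) = -145*681 = -98745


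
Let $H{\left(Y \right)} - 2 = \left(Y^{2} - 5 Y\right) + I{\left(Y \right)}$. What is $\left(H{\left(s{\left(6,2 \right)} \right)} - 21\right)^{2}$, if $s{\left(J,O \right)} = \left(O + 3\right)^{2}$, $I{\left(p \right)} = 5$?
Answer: $236196$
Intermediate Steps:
$s{\left(J,O \right)} = \left(3 + O\right)^{2}$
$H{\left(Y \right)} = 7 + Y^{2} - 5 Y$ ($H{\left(Y \right)} = 2 + \left(\left(Y^{2} - 5 Y\right) + 5\right) = 2 + \left(5 + Y^{2} - 5 Y\right) = 7 + Y^{2} - 5 Y$)
$\left(H{\left(s{\left(6,2 \right)} \right)} - 21\right)^{2} = \left(\left(7 + \left(\left(3 + 2\right)^{2}\right)^{2} - 5 \left(3 + 2\right)^{2}\right) - 21\right)^{2} = \left(\left(7 + \left(5^{2}\right)^{2} - 5 \cdot 5^{2}\right) - 21\right)^{2} = \left(\left(7 + 25^{2} - 125\right) - 21\right)^{2} = \left(\left(7 + 625 - 125\right) - 21\right)^{2} = \left(507 - 21\right)^{2} = 486^{2} = 236196$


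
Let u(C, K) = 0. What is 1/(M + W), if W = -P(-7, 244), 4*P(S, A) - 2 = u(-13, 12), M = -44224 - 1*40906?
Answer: -2/170261 ≈ -1.1747e-5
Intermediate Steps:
M = -85130 (M = -44224 - 40906 = -85130)
P(S, A) = ½ (P(S, A) = ½ + (¼)*0 = ½ + 0 = ½)
W = -½ (W = -1*½ = -½ ≈ -0.50000)
1/(M + W) = 1/(-85130 - ½) = 1/(-170261/2) = -2/170261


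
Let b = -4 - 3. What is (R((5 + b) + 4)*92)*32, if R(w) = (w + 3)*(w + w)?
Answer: 58880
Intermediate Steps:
b = -7
R(w) = 2*w*(3 + w) (R(w) = (3 + w)*(2*w) = 2*w*(3 + w))
(R((5 + b) + 4)*92)*32 = ((2*((5 - 7) + 4)*(3 + ((5 - 7) + 4)))*92)*32 = ((2*(-2 + 4)*(3 + (-2 + 4)))*92)*32 = ((2*2*(3 + 2))*92)*32 = ((2*2*5)*92)*32 = (20*92)*32 = 1840*32 = 58880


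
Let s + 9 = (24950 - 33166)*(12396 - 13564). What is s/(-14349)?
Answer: -9596279/14349 ≈ -668.78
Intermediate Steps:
s = 9596279 (s = -9 + (24950 - 33166)*(12396 - 13564) = -9 - 8216*(-1168) = -9 + 9596288 = 9596279)
s/(-14349) = 9596279/(-14349) = 9596279*(-1/14349) = -9596279/14349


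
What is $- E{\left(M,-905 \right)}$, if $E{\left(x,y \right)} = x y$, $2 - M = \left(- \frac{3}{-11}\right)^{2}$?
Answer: $\frac{210865}{121} \approx 1742.7$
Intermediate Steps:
$M = \frac{233}{121}$ ($M = 2 - \left(- \frac{3}{-11}\right)^{2} = 2 - \left(\left(-3\right) \left(- \frac{1}{11}\right)\right)^{2} = 2 - \left(\frac{3}{11}\right)^{2} = 2 - \frac{9}{121} = \frac{233}{121} \approx 1.9256$)
$- E{\left(M,-905 \right)} = - \frac{233 \left(-905\right)}{121} = \left(-1\right) \left(- \frac{210865}{121}\right) = \frac{210865}{121}$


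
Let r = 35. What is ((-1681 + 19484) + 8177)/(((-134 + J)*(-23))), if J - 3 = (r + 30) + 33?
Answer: 8660/253 ≈ 34.229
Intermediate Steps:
J = 101 (J = 3 + ((35 + 30) + 33) = 3 + (65 + 33) = 3 + 98 = 101)
((-1681 + 19484) + 8177)/(((-134 + J)*(-23))) = ((-1681 + 19484) + 8177)/(((-134 + 101)*(-23))) = (17803 + 8177)/((-33*(-23))) = 25980/759 = 25980*(1/759) = 8660/253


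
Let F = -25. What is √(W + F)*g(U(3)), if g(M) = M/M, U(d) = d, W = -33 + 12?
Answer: I*√46 ≈ 6.7823*I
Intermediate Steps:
W = -21
g(M) = 1
√(W + F)*g(U(3)) = √(-21 - 25)*1 = √(-46)*1 = (I*√46)*1 = I*√46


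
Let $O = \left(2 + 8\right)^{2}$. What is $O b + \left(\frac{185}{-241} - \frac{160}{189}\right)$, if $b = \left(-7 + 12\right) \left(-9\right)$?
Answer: $- \frac{205044025}{45549} \approx -4501.6$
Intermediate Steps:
$b = -45$ ($b = 5 \left(-9\right) = -45$)
$O = 100$ ($O = 10^{2} = 100$)
$O b + \left(\frac{185}{-241} - \frac{160}{189}\right) = 100 \left(-45\right) + \left(\frac{185}{-241} - \frac{160}{189}\right) = -4500 + \left(185 \left(- \frac{1}{241}\right) - \frac{160}{189}\right) = -4500 - \frac{73525}{45549} = - \frac{205044025}{45549}$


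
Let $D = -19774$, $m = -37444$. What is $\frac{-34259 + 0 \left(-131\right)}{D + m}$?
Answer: $\frac{34259}{57218} \approx 0.59875$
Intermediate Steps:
$\frac{-34259 + 0 \left(-131\right)}{D + m} = \frac{-34259 + 0 \left(-131\right)}{-19774 - 37444} = \frac{-34259 + 0}{-57218} = \left(-34259\right) \left(- \frac{1}{57218}\right) = \frac{34259}{57218}$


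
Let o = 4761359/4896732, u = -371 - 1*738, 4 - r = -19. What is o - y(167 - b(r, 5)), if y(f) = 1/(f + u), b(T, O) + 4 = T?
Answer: 4580562731/4705759452 ≈ 0.97340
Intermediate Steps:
r = 23 (r = 4 - 1*(-19) = 4 + 19 = 23)
u = -1109 (u = -371 - 738 = -1109)
b(T, O) = -4 + T
y(f) = 1/(-1109 + f) (y(f) = 1/(f - 1109) = 1/(-1109 + f))
o = 4761359/4896732 (o = 4761359*(1/4896732) = 4761359/4896732 ≈ 0.97235)
o - y(167 - b(r, 5)) = 4761359/4896732 - 1/(-1109 + (167 - (-4 + 23))) = 4761359/4896732 - 1/(-1109 + (167 - 1*19)) = 4761359/4896732 - 1/(-1109 + (167 - 19)) = 4761359/4896732 - 1/(-1109 + 148) = 4761359/4896732 - 1/(-961) = 4761359/4896732 - 1*(-1/961) = 4761359/4896732 + 1/961 = 4580562731/4705759452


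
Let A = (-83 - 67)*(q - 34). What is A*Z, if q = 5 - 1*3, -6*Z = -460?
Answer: 368000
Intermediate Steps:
Z = 230/3 (Z = -1/6*(-460) = 230/3 ≈ 76.667)
q = 2 (q = 5 - 3 = 2)
A = 4800 (A = (-83 - 67)*(2 - 34) = -150*(-32) = 4800)
A*Z = 4800*(230/3) = 368000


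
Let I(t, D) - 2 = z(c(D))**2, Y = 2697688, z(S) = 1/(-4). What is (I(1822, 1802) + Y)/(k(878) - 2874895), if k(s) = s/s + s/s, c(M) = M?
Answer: -43163041/45998288 ≈ -0.93836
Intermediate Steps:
z(S) = -1/4
I(t, D) = 33/16 (I(t, D) = 2 + (-1/4)**2 = 2 + 1/16 = 33/16)
k(s) = 2 (k(s) = 1 + 1 = 2)
(I(1822, 1802) + Y)/(k(878) - 2874895) = (33/16 + 2697688)/(2 - 2874895) = (43163041/16)/(-2874893) = (43163041/16)*(-1/2874893) = -43163041/45998288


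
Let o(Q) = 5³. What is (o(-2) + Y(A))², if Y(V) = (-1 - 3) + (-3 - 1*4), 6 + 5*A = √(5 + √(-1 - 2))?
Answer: 12996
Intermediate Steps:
o(Q) = 125
A = -6/5 + √(5 + I*√3)/5 (A = -6/5 + √(5 + √(-1 - 2))/5 = -6/5 + √(5 + √(-3))/5 = -6/5 + √(5 + I*√3)/5 ≈ -0.74632 + 0.076355*I)
Y(V) = -11 (Y(V) = -4 + (-3 - 4) = -4 - 7 = -11)
(o(-2) + Y(A))² = (125 - 11)² = 114² = 12996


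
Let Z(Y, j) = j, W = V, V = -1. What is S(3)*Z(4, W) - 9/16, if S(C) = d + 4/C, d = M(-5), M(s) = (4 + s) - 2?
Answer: 53/48 ≈ 1.1042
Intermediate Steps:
M(s) = 2 + s
d = -3 (d = 2 - 5 = -3)
W = -1
S(C) = -3 + 4/C
S(3)*Z(4, W) - 9/16 = (-3 + 4/3)*(-1) - 9/16 = -5/3*(-1) - 9/16 = 5/3 - 9/16 = 53/48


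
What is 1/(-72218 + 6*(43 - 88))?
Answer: -1/72488 ≈ -1.3795e-5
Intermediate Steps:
1/(-72218 + 6*(43 - 88)) = 1/(-72218 + 6*(-45)) = 1/(-72218 - 270) = 1/(-72488) = -1/72488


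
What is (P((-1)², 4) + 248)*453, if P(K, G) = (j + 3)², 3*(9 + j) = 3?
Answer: 123669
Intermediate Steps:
j = -8 (j = -9 + (⅓)*3 = -9 + 1 = -8)
P(K, G) = 25 (P(K, G) = (-8 + 3)² = (-5)² = 25)
(P((-1)², 4) + 248)*453 = (25 + 248)*453 = 273*453 = 123669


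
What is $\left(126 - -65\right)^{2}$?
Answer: $36481$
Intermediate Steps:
$\left(126 - -65\right)^{2} = \left(126 + 65\right)^{2} = 191^{2} = 36481$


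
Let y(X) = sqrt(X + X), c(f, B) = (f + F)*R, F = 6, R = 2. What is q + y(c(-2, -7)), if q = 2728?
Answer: 2732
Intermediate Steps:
c(f, B) = 12 + 2*f (c(f, B) = (f + 6)*2 = (6 + f)*2 = 12 + 2*f)
y(X) = sqrt(2)*sqrt(X) (y(X) = sqrt(2*X) = sqrt(2)*sqrt(X))
q + y(c(-2, -7)) = 2728 + sqrt(2)*sqrt(12 + 2*(-2)) = 2728 + sqrt(2)*sqrt(12 - 4) = 2728 + sqrt(2)*sqrt(8) = 2728 + sqrt(2)*(2*sqrt(2)) = 2728 + 4 = 2732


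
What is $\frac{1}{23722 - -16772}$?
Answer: $\frac{1}{40494} \approx 2.4695 \cdot 10^{-5}$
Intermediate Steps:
$\frac{1}{23722 - -16772} = \frac{1}{23722 + \left(966 + 15806\right)} = \frac{1}{23722 + 16772} = \frac{1}{40494}$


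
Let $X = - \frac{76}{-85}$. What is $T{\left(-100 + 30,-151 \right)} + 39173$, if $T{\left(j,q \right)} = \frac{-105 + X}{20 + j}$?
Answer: $\frac{166494099}{4250} \approx 39175.0$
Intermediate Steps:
$X = \frac{76}{85}$ ($X = \left(-76\right) \left(- \frac{1}{85}\right) = \frac{76}{85} \approx 0.89412$)
$T{\left(j,q \right)} = - \frac{8849}{85 \left(20 + j\right)}$ ($T{\left(j,q \right)} = \frac{-105 + \frac{76}{85}}{20 + j} = - \frac{8849}{85 \left(20 + j\right)}$)
$T{\left(-100 + 30,-151 \right)} + 39173 = - \frac{8849}{1700 + 85 \left(-100 + 30\right)} + 39173 = - \frac{8849}{1700 + 85 \left(-70\right)} + 39173 = - \frac{8849}{1700 - 5950} + 39173 = - \frac{8849}{-4250} + 39173 = \left(-8849\right) \left(- \frac{1}{4250}\right) + 39173 = \frac{8849}{4250} + 39173 = \frac{166494099}{4250}$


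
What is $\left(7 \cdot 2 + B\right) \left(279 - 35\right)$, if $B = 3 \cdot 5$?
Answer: $7076$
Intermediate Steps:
$B = 15$
$\left(7 \cdot 2 + B\right) \left(279 - 35\right) = \left(7 \cdot 2 + 15\right) \left(279 - 35\right) = \left(14 + 15\right) 244 = 29 \cdot 244 = 7076$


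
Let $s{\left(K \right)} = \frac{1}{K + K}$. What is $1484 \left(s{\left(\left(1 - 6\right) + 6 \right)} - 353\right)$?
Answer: $-523110$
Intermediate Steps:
$s{\left(K \right)} = \frac{1}{2 K}$
$1484 \left(s{\left(\left(1 - 6\right) + 6 \right)} - 353\right) = 1484 \left(\frac{1}{2 \left(\left(1 - 6\right) + 6\right)} - 353\right) = 1484 \left(\frac{1}{2 \left(-5 + 6\right)} - 353\right) = 1484 \left(\frac{1}{2 \cdot 1} - 353\right) = 1484 \left(\frac{1}{2} \cdot 1 - 353\right) = 1484 \left(\frac{1}{2} - 353\right) = 1484 \left(- \frac{705}{2}\right) = -523110$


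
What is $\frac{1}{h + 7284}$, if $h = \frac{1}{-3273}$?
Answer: $\frac{3273}{23840531} \approx 0.00013729$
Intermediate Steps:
$h = - \frac{1}{3273} \approx -0.00030553$
$\frac{1}{h + 7284} = \frac{1}{- \frac{1}{3273} + 7284} = \frac{1}{\frac{23840531}{3273}} = \frac{3273}{23840531}$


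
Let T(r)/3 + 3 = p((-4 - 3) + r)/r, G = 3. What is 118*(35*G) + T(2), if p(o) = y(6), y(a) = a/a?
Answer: 24765/2 ≈ 12383.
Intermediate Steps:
y(a) = 1
p(o) = 1
T(r) = -9 + 3/r (T(r) = -9 + 3*(1/r) = -9 + 3/r)
118*(35*G) + T(2) = 118*(35*3) + (-9 + 3/2) = 118*105 + (-9 + 3*(½)) = 12390 + (-9 + 3/2) = 12390 - 15/2 = 24765/2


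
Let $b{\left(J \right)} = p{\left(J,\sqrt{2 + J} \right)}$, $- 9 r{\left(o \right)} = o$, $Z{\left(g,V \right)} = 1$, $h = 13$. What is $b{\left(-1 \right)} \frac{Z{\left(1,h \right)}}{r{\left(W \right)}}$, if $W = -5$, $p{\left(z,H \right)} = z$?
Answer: $- \frac{9}{5} \approx -1.8$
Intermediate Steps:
$r{\left(o \right)} = - \frac{o}{9}$
$b{\left(J \right)} = J$
$b{\left(-1 \right)} \frac{Z{\left(1,h \right)}}{r{\left(W \right)}} = - \frac{1}{\left(- \frac{1}{9}\right) \left(-5\right)} = - \frac{1}{\frac{5}{9}} = - \frac{1 \cdot 9}{5} = \left(-1\right) \frac{9}{5} = - \frac{9}{5}$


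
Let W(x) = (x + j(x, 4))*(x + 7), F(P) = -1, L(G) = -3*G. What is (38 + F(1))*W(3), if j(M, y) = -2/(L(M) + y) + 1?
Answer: 1628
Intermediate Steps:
j(M, y) = 1 - 2/(y - 3*M) (j(M, y) = -2/(-3*M + y) + 1 = -2/(y - 3*M) + 1 = 1 - 2/(y - 3*M))
W(x) = (7 + x)*(x + (-2 + 3*x)/(-4 + 3*x)) (W(x) = (x + (2 - 1*4 + 3*x)/(-1*4 + 3*x))*(x + 7) = (x + (2 - 4 + 3*x)/(-4 + 3*x))*(7 + x) = (x + (-2 + 3*x)/(-4 + 3*x))*(7 + x) = (7 + x)*(x + (-2 + 3*x)/(-4 + 3*x)))
(38 + F(1))*W(3) = (38 - 1)*((-14 - 9*3 + 3*3³ + 20*3²)/(-4 + 3*3)) = 37*((-14 - 27 + 3*27 + 20*9)/(-4 + 9)) = 37*((-14 - 27 + 81 + 180)/5) = 37*((⅕)*220) = 37*44 = 1628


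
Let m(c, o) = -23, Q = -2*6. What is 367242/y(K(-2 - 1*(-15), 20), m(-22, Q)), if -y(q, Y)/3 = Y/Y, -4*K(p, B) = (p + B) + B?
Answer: -122414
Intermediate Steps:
K(p, B) = -B/2 - p/4 (K(p, B) = -((p + B) + B)/4 = -((B + p) + B)/4 = -(p + 2*B)/4 = -B/2 - p/4)
Q = -12
y(q, Y) = -3 (y(q, Y) = -3*Y/Y = -3*1 = -3)
367242/y(K(-2 - 1*(-15), 20), m(-22, Q)) = 367242/(-3) = 367242*(-1/3) = -122414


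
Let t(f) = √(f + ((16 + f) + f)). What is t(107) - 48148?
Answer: -48148 + √337 ≈ -48130.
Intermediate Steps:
t(f) = √(16 + 3*f) (t(f) = √(f + (16 + 2*f)) = √(16 + 3*f))
t(107) - 48148 = √(16 + 3*107) - 48148 = √(16 + 321) - 48148 = √337 - 48148 = -48148 + √337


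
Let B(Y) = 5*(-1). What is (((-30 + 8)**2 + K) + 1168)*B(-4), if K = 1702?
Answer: -16770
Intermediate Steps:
B(Y) = -5
(((-30 + 8)**2 + K) + 1168)*B(-4) = (((-30 + 8)**2 + 1702) + 1168)*(-5) = (((-22)**2 + 1702) + 1168)*(-5) = ((484 + 1702) + 1168)*(-5) = (2186 + 1168)*(-5) = 3354*(-5) = -16770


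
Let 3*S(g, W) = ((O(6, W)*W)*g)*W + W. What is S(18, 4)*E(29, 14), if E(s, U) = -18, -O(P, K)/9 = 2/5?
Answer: 30984/5 ≈ 6196.8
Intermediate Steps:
O(P, K) = -18/5
S(g, W) = W/3 - 6*g*W²/5 (S(g, W) = (((-18*W/5)*g)*W + W)/3 = ((-18*W*g/5)*W + W)/3 = (-18*g*W²/5 + W)/3 = (W - 18*g*W²/5)/3 = W/3 - 6*g*W²/5)
S(18, 4)*E(29, 14) = ((1/15)*4*(5 - 18*4*18))*(-18) = ((1/15)*4*(5 - 1296))*(-18) = ((1/15)*4*(-1291))*(-18) = -5164/15*(-18) = 30984/5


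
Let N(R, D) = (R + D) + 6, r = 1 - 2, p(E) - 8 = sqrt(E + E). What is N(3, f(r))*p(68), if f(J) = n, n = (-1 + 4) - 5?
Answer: 56 + 14*sqrt(34) ≈ 137.63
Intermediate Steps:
p(E) = 8 + sqrt(2)*sqrt(E) (p(E) = 8 + sqrt(E + E) = 8 + sqrt(2*E) = 8 + sqrt(2)*sqrt(E))
n = -2 (n = 3 - 5 = -2)
r = -1
f(J) = -2
N(R, D) = 6 + D + R (N(R, D) = (D + R) + 6 = 6 + D + R)
N(3, f(r))*p(68) = (6 - 2 + 3)*(8 + sqrt(2)*sqrt(68)) = 7*(8 + sqrt(2)*(2*sqrt(17))) = 7*(8 + 2*sqrt(34)) = 56 + 14*sqrt(34)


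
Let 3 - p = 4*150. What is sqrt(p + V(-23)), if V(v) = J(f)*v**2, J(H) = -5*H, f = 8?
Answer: I*sqrt(21757) ≈ 147.5*I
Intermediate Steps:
V(v) = -40*v**2 (V(v) = (-5*8)*v**2 = -40*v**2)
p = -597 (p = 3 - 4*150 = 3 - 1*600 = 3 - 600 = -597)
sqrt(p + V(-23)) = sqrt(-597 - 40*(-23)**2) = sqrt(-597 - 40*529) = sqrt(-597 - 21160) = sqrt(-21757) = I*sqrt(21757)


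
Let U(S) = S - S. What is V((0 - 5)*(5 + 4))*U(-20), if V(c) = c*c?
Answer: 0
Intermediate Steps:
V(c) = c²
U(S) = 0
V((0 - 5)*(5 + 4))*U(-20) = ((0 - 5)*(5 + 4))²*0 = (-5*9)²*0 = (-45)²*0 = 2025*0 = 0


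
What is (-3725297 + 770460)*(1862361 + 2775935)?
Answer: -13705408637752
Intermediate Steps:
(-3725297 + 770460)*(1862361 + 2775935) = -2954837*4638296 = -13705408637752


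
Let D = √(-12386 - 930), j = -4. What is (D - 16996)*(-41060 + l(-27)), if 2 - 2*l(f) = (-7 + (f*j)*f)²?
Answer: 73304147406 - 8626047*I*√3329 ≈ 7.3304e+10 - 4.977e+8*I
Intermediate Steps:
D = 2*I*√3329 (D = √(-13316) = 2*I*√3329 ≈ 115.4*I)
l(f) = 1 - (-7 - 4*f²)²/2 (l(f) = 1 - (-7 + (f*(-4))*f)²/2 = 1 - (-7 + (-4*f)*f)²/2 = 1 - (-7 - 4*f²)²/2)
(D - 16996)*(-41060 + l(-27)) = (2*I*√3329 - 16996)*(-41060 + (1 - (7 + 4*(-27)²)²/2)) = (-16996 + 2*I*√3329)*(-41060 + (1 - (7 + 4*729)²/2)) = (-16996 + 2*I*√3329)*(-41060 + (1 - (7 + 2916)²/2)) = (-16996 + 2*I*√3329)*(-41060 + (1 - ½*2923²)) = (-16996 + 2*I*√3329)*(-41060 + (1 - ½*8543929)) = (-16996 + 2*I*√3329)*(-41060 + (1 - 8543929/2)) = (-16996 + 2*I*√3329)*(-41060 - 8543927/2) = (-16996 + 2*I*√3329)*(-8626047/2) = 73304147406 - 8626047*I*√3329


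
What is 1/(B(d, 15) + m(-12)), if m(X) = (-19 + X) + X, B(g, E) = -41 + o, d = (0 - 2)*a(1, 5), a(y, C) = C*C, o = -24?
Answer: -1/108 ≈ -0.0092593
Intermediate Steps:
a(y, C) = C²
d = -50 (d = (0 - 2)*5² = -2*25 = -50)
B(g, E) = -65 (B(g, E) = -41 - 24 = -65)
m(X) = -19 + 2*X
1/(B(d, 15) + m(-12)) = 1/(-65 + (-19 + 2*(-12))) = 1/(-65 + (-19 - 24)) = 1/(-65 - 43) = 1/(-108) = -1/108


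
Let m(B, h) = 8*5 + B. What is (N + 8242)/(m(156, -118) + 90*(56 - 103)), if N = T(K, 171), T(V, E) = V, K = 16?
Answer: -4129/2017 ≈ -2.0471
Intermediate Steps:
m(B, h) = 40 + B
N = 16
(N + 8242)/(m(156, -118) + 90*(56 - 103)) = (16 + 8242)/((40 + 156) + 90*(56 - 103)) = 8258/(196 + 90*(-47)) = 8258/(196 - 4230) = 8258/(-4034) = 8258*(-1/4034) = -4129/2017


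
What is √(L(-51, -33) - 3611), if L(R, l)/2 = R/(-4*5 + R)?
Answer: I*√18195809/71 ≈ 60.08*I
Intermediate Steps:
L(R, l) = 2*R/(-20 + R) (L(R, l) = 2*(R/(-4*5 + R)) = 2*(R/(-20 + R)) = 2*R/(-20 + R))
√(L(-51, -33) - 3611) = √(2*(-51)/(-20 - 51) - 3611) = √(2*(-51)/(-71) - 3611) = √(2*(-51)*(-1/71) - 3611) = √(102/71 - 3611) = √(-256279/71) = I*√18195809/71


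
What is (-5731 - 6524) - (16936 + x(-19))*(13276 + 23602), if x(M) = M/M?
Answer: -624614941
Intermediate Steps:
x(M) = 1
(-5731 - 6524) - (16936 + x(-19))*(13276 + 23602) = (-5731 - 6524) - (16936 + 1)*(13276 + 23602) = -12255 - 16937*36878 = -12255 - 1*624602686 = -12255 - 624602686 = -624614941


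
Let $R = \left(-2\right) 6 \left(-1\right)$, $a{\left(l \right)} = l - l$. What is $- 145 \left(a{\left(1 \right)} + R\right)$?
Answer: $-1740$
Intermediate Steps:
$a{\left(l \right)} = 0$
$R = 12$ ($R = \left(-12\right) \left(-1\right) = 12$)
$- 145 \left(a{\left(1 \right)} + R\right) = - 145 \left(0 + 12\right) = \left(-145\right) 12 = -1740$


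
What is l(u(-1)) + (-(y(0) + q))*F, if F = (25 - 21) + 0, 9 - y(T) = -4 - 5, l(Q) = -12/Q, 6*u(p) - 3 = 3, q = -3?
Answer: -72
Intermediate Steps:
u(p) = 1 (u(p) = ½ + (⅙)*3 = ½ + ½ = 1)
y(T) = 18 (y(T) = 9 - (-4 - 5) = 9 - 1*(-9) = 9 + 9 = 18)
F = 4 (F = 4 + 0 = 4)
l(u(-1)) + (-(y(0) + q))*F = -12/1 - (18 - 3)*4 = -12*1 - 1*15*4 = -12 - 15*4 = -12 - 60 = -72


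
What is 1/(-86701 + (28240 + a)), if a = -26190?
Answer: -1/84651 ≈ -1.1813e-5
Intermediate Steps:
1/(-86701 + (28240 + a)) = 1/(-86701 + (28240 - 26190)) = 1/(-86701 + 2050) = 1/(-84651) = -1/84651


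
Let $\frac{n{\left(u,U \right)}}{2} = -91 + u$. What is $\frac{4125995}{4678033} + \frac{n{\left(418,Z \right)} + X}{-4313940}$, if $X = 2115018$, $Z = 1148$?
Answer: $\frac{658509286427}{1681729473335} \approx 0.39157$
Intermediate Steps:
$n{\left(u,U \right)} = -182 + 2 u$ ($n{\left(u,U \right)} = 2 \left(-91 + u\right) = -182 + 2 u$)
$\frac{4125995}{4678033} + \frac{n{\left(418,Z \right)} + X}{-4313940} = \frac{4125995}{4678033} + \frac{\left(-182 + 2 \cdot 418\right) + 2115018}{-4313940} = 4125995 \cdot \frac{1}{4678033} + \left(\left(-182 + 836\right) + 2115018\right) \left(- \frac{1}{4313940}\right) = \frac{4125995}{4678033} + \left(654 + 2115018\right) \left(- \frac{1}{4313940}\right) = \frac{4125995}{4678033} + 2115672 \left(- \frac{1}{4313940}\right) = \frac{4125995}{4678033} - \frac{176306}{359495} = \frac{658509286427}{1681729473335}$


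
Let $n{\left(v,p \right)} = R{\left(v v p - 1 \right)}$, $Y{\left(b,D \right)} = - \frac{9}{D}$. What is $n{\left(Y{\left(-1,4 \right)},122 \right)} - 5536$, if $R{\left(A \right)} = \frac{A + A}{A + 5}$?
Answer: $- \frac{27520662}{4973} \approx -5534.0$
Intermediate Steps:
$R{\left(A \right)} = \frac{2 A}{5 + A}$
$n{\left(v,p \right)} = \frac{2 \left(-1 + p v^{2}\right)}{4 + p v^{2}}$ ($n{\left(v,p \right)} = \frac{2 \left(v v p - 1\right)}{5 + \left(v v p - 1\right)} = \frac{2 \left(v^{2} p - 1\right)}{5 + \left(v^{2} p - 1\right)} = \frac{2 \left(p v^{2} - 1\right)}{5 + \left(p v^{2} - 1\right)} = \frac{2 \left(-1 + p v^{2}\right)}{5 + \left(-1 + p v^{2}\right)} = \frac{2 \left(-1 + p v^{2}\right)}{4 + p v^{2}}$)
$n{\left(Y{\left(-1,4 \right)},122 \right)} - 5536 = \frac{2 \left(-1 + 122 \left(- \frac{9}{4}\right)^{2}\right)}{4 + 122 \left(- \frac{9}{4}\right)^{2}} - 5536 = \frac{2 \left(-1 + 122 \cdot \frac{81}{16}\right)}{4 + 122 \cdot \frac{81}{16}} - 5536 = \frac{2 \left(-1 + \frac{4941}{8}\right)}{4 + \frac{4941}{8}} - 5536 = 2 \frac{1}{\frac{4973}{8}} \cdot \frac{4933}{8} - 5536 = 2 \cdot \frac{8}{4973} \cdot \frac{4933}{8} - 5536 = \frac{9866}{4973} - 5536 = - \frac{27520662}{4973}$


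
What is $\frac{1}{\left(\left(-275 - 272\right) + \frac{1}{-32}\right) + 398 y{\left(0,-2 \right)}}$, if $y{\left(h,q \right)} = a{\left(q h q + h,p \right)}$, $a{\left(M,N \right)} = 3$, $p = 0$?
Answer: $\frac{32}{20703} \approx 0.0015457$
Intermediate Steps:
$y{\left(h,q \right)} = 3$
$\frac{1}{\left(\left(-275 - 272\right) + \frac{1}{-32}\right) + 398 y{\left(0,-2 \right)}} = \frac{1}{\left(\left(-275 - 272\right) + \frac{1}{-32}\right) + 398 \cdot 3} = \frac{1}{\left(-547 - \frac{1}{32}\right) + 1194} = \frac{1}{- \frac{17505}{32} + 1194} = \frac{1}{\frac{20703}{32}} = \frac{32}{20703}$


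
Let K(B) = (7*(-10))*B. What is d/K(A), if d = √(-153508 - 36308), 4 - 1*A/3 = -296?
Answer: -I*√47454/31500 ≈ -0.0069155*I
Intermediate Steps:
A = 900 (A = 12 - 3*(-296) = 12 + 888 = 900)
K(B) = -70*B
d = 2*I*√47454 (d = √(-189816) = 2*I*√47454 ≈ 435.68*I)
d/K(A) = (2*I*√47454)/((-70*900)) = (2*I*√47454)/(-63000) = (2*I*√47454)*(-1/63000) = -I*√47454/31500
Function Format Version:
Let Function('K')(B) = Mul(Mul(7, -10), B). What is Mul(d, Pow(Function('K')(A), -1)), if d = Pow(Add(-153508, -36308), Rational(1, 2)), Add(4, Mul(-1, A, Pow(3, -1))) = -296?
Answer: Mul(Rational(-1, 31500), I, Pow(47454, Rational(1, 2))) ≈ Mul(-0.0069155, I)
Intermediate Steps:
A = 900 (A = Add(12, Mul(-3, -296)) = Add(12, 888) = 900)
Function('K')(B) = Mul(-70, B)
d = Mul(2, I, Pow(47454, Rational(1, 2))) (d = Pow(-189816, Rational(1, 2)) = Mul(2, I, Pow(47454, Rational(1, 2))) ≈ Mul(435.68, I))
Mul(d, Pow(Function('K')(A), -1)) = Mul(Mul(2, I, Pow(47454, Rational(1, 2))), Pow(Mul(-70, 900), -1)) = Mul(Mul(2, I, Pow(47454, Rational(1, 2))), Pow(-63000, -1)) = Mul(Mul(2, I, Pow(47454, Rational(1, 2))), Rational(-1, 63000)) = Mul(Rational(-1, 31500), I, Pow(47454, Rational(1, 2)))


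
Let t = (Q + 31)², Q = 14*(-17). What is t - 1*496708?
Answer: -453859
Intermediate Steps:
Q = -238
t = 42849 (t = (-238 + 31)² = (-207)² = 42849)
t - 1*496708 = 42849 - 1*496708 = 42849 - 496708 = -453859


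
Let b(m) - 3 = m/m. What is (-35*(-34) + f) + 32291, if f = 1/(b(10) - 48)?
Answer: 1473163/44 ≈ 33481.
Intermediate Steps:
b(m) = 4 (b(m) = 3 + m/m = 3 + 1 = 4)
f = -1/44 (f = 1/(4 - 48) = 1/(-44) = -1/44 ≈ -0.022727)
(-35*(-34) + f) + 32291 = (-35*(-34) - 1/44) + 32291 = (1190 - 1/44) + 32291 = 52359/44 + 32291 = 1473163/44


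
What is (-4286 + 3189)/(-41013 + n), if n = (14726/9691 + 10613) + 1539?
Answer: 10631027/279677225 ≈ 0.038012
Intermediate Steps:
n = 117779758/9691 (n = (14726*(1/9691) + 10613) + 1539 = (14726/9691 + 10613) + 1539 = 102865309/9691 + 1539 = 117779758/9691 ≈ 12154.)
(-4286 + 3189)/(-41013 + n) = (-4286 + 3189)/(-41013 + 117779758/9691) = -1097/(-279677225/9691) = -1097*(-9691/279677225) = 10631027/279677225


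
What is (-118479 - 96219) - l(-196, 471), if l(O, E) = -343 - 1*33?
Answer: -214322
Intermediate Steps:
l(O, E) = -376 (l(O, E) = -343 - 33 = -376)
(-118479 - 96219) - l(-196, 471) = (-118479 - 96219) - 1*(-376) = -214698 + 376 = -214322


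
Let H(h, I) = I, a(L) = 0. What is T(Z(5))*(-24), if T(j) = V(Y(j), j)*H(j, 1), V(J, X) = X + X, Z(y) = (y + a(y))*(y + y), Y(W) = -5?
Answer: -2400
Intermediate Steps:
Z(y) = 2*y² (Z(y) = (y + 0)*(y + y) = y*(2*y) = 2*y²)
V(J, X) = 2*X
T(j) = 2*j (T(j) = (2*j)*1 = 2*j)
T(Z(5))*(-24) = (2*(2*5²))*(-24) = (2*(2*25))*(-24) = (2*50)*(-24) = 100*(-24) = -2400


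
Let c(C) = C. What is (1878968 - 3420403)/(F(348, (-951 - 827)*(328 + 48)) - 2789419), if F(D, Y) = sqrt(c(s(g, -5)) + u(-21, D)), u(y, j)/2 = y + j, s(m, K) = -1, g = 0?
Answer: 614244010895/1111551193844 + 220205*sqrt(653)/1111551193844 ≈ 0.55261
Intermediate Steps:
u(y, j) = 2*j + 2*y (u(y, j) = 2*(y + j) = 2*(j + y) = 2*j + 2*y)
F(D, Y) = sqrt(-43 + 2*D) (F(D, Y) = sqrt(-1 + (2*D + 2*(-21))) = sqrt(-1 + (2*D - 42)) = sqrt(-1 + (-42 + 2*D)) = sqrt(-43 + 2*D))
(1878968 - 3420403)/(F(348, (-951 - 827)*(328 + 48)) - 2789419) = (1878968 - 3420403)/(sqrt(-43 + 2*348) - 2789419) = -1541435/(sqrt(-43 + 696) - 2789419) = -1541435/(sqrt(653) - 2789419) = -1541435/(-2789419 + sqrt(653))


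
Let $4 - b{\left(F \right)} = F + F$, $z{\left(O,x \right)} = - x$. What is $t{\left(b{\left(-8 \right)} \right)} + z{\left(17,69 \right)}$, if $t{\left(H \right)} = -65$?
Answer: $-134$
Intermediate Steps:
$b{\left(F \right)} = 4 - 2 F$ ($b{\left(F \right)} = 4 - \left(F + F\right) = 4 - 2 F$)
$t{\left(b{\left(-8 \right)} \right)} + z{\left(17,69 \right)} = -65 - 69 = -134$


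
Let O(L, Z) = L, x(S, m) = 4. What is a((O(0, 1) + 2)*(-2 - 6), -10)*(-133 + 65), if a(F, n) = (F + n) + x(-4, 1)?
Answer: 1496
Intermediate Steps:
a(F, n) = 4 + F + n (a(F, n) = (F + n) + 4 = 4 + F + n)
a((O(0, 1) + 2)*(-2 - 6), -10)*(-133 + 65) = (4 + (0 + 2)*(-2 - 6) - 10)*(-133 + 65) = (4 + 2*(-8) - 10)*(-68) = (4 - 16 - 10)*(-68) = -22*(-68) = 1496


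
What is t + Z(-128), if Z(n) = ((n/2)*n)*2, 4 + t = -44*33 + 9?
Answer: 14937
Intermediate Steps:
t = -1447 (t = -4 + (-44*33 + 9) = -4 + (-1452 + 9) = -4 - 1443 = -1447)
Z(n) = n² (Z(n) = ((n*(½))*n)*2 = ((n/2)*n)*2 = (n²/2)*2 = n²)
t + Z(-128) = -1447 + (-128)² = -1447 + 16384 = 14937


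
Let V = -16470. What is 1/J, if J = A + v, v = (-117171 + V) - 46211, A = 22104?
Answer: -1/157748 ≈ -6.3392e-6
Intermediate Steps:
v = -179852 (v = (-117171 - 16470) - 46211 = -133641 - 46211 = -179852)
J = -157748 (J = 22104 - 179852 = -157748)
1/J = 1/(-157748) = -1/157748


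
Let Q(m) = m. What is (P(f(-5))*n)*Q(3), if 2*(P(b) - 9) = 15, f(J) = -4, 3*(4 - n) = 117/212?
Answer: 80091/424 ≈ 188.89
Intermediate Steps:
n = 809/212 (n = 4 - 39/212 = 809/212 ≈ 3.8160)
P(b) = 33/2 (P(b) = 9 + (½)*15 = 9 + 15/2 = 33/2)
(P(f(-5))*n)*Q(3) = ((33/2)*(809/212))*3 = (26697/424)*3 = 80091/424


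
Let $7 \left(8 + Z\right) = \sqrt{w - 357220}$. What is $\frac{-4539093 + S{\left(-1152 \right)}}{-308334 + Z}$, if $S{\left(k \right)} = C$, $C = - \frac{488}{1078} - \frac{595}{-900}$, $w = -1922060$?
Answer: $\frac{67894253982237269}{4612080269130840} + \frac{440382782639 i \sqrt{142455}}{16142280941957940} \approx 14.721 + 0.010297 i$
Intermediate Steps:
$Z = -8 + \frac{4 i \sqrt{142455}}{7}$ ($Z = -8 + \frac{\sqrt{-1922060 - 357220}}{7} = -8 + \frac{\sqrt{-2279280}}{7} = -8 + \frac{4 i \sqrt{142455}}{7} \approx -8.0 + 215.68 i$)
$C = \frac{20221}{97020}$ ($C = \left(-488\right) \frac{1}{1078} - - \frac{119}{180} = - \frac{244}{539} + \frac{119}{180} = \frac{20221}{97020} \approx 0.20842$)
$S{\left(k \right)} = \frac{20221}{97020}$
$\frac{-4539093 + S{\left(-1152 \right)}}{-308334 + Z} = \frac{-4539093 + \frac{20221}{97020}}{-308334 - \left(8 - \frac{4 i \sqrt{142455}}{7}\right)} = - \frac{440382782639}{97020 \left(-308342 + \frac{4 i \sqrt{142455}}{7}\right)}$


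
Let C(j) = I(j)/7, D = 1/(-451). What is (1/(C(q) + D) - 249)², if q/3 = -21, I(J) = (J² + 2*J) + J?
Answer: 3677301773377600/59311244521 ≈ 62000.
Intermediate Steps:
D = -1/451 ≈ -0.0022173
I(J) = J² + 3*J
q = -63 (q = 3*(-21) = -63)
C(j) = j*(3 + j)/7 (C(j) = (j*(3 + j))/7 = (j*(3 + j))*(⅐) = j*(3 + j)/7)
(1/(C(q) + D) - 249)² = (1/((⅐)*(-63)*(3 - 63) - 1/451) - 249)² = (1/((⅐)*(-63)*(-60) - 1/451) - 249)² = (1/(540 - 1/451) - 249)² = (1/(243539/451) - 249)² = (451/243539 - 249)² = (-60640760/243539)² = 3677301773377600/59311244521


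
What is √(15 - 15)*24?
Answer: 0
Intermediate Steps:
√(15 - 15)*24 = √0*24 = 0*24 = 0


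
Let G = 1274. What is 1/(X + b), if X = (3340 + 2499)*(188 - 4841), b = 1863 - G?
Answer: -1/27168278 ≈ -3.6808e-8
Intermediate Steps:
b = 589 (b = 1863 - 1*1274 = 1863 - 1274 = 589)
X = -27168867 (X = 5839*(-4653) = -27168867)
1/(X + b) = 1/(-27168867 + 589) = 1/(-27168278) = -1/27168278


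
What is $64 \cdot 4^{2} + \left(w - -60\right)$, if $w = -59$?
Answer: $1025$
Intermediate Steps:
$64 \cdot 4^{2} + \left(w - -60\right) = 64 \cdot 4^{2} - -1 = 64 \cdot 16 + \left(-59 + 60\right) = 1024 + 1 = 1025$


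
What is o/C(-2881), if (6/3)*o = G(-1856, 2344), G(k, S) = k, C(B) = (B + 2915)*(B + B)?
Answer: 232/48977 ≈ 0.0047369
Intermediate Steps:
C(B) = 2*B*(2915 + B) (C(B) = (2915 + B)*(2*B) = 2*B*(2915 + B))
o = -928 (o = (1/2)*(-1856) = -928)
o/C(-2881) = -928*(-1/(5762*(2915 - 2881))) = -928/(2*(-2881)*34) = -928/(-195908) = -928*(-1/195908) = 232/48977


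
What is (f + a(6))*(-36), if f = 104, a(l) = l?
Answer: -3960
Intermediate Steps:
(f + a(6))*(-36) = (104 + 6)*(-36) = 110*(-36) = -3960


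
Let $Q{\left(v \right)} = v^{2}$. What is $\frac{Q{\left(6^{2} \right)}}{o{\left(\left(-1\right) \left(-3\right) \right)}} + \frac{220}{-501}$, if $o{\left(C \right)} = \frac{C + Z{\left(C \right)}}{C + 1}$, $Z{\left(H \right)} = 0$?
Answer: $\frac{865508}{501} \approx 1727.6$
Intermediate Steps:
$o{\left(C \right)} = \frac{C}{1 + C}$ ($o{\left(C \right)} = \frac{C + 0}{C + 1} = \frac{C}{1 + C}$)
$\frac{Q{\left(6^{2} \right)}}{o{\left(\left(-1\right) \left(-3\right) \right)}} + \frac{220}{-501} = \frac{\left(6^{2}\right)^{2}}{\left(-1\right) \left(-3\right) \frac{1}{1 - -3}} + \frac{220}{-501} = \frac{36^{2}}{3 \frac{1}{1 + 3}} + 220 \left(- \frac{1}{501}\right) = \frac{1296}{3 \cdot \frac{1}{4}} - \frac{220}{501} = \frac{1296}{\frac{3}{4}} - \frac{220}{501} = 1296 \cdot \frac{4}{3} - \frac{220}{501} = 1728 - \frac{220}{501} = \frac{865508}{501}$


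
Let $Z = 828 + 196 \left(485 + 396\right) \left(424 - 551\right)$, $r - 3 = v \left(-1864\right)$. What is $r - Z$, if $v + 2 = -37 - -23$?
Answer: $21958851$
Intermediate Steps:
$v = -16$ ($v = -2 - 14 = -16$)
$r = 29827$ ($r = 3 - -29824 = 3 + 29824 = 29827$)
$Z = -21929024$ ($Z = 828 + 196 \cdot 881 \left(-127\right) = 828 + 196 \left(-111887\right) = 828 - 21929852 = -21929024$)
$r - Z = 29827 - -21929024 = 29827 + 21929024 = 21958851$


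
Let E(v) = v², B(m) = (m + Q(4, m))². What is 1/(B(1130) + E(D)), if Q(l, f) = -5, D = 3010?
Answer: 1/10325725 ≈ 9.6845e-8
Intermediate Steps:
B(m) = (-5 + m)² (B(m) = (m - 5)² = (-5 + m)²)
1/(B(1130) + E(D)) = 1/((-5 + 1130)² + 3010²) = 1/(1125² + 9060100) = 1/(1265625 + 9060100) = 1/10325725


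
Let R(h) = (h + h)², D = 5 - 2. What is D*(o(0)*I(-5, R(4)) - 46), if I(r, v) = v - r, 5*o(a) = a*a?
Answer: -138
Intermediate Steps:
D = 3
R(h) = 4*h² (R(h) = (2*h)² = 4*h²)
o(a) = a²/5 (o(a) = (a*a)/5 = a²/5)
D*(o(0)*I(-5, R(4)) - 46) = 3*(((⅕)*0²)*(4*4² - 1*(-5)) - 46) = 3*(((⅕)*0)*(4*16 + 5) - 46) = 3*(0*(64 + 5) - 46) = 3*(0*69 - 46) = 3*(0 - 46) = 3*(-46) = -138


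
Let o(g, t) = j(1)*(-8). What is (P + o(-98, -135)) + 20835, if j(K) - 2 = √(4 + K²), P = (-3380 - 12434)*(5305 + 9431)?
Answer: -233014285 - 8*√5 ≈ -2.3301e+8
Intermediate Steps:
P = -233035104 (P = -15814*14736 = -233035104)
j(K) = 2 + √(4 + K²)
o(g, t) = -16 - 8*√5 (o(g, t) = (2 + √(4 + 1²))*(-8) = (2 + √(4 + 1))*(-8) = (2 + √5)*(-8) = -16 - 8*√5)
(P + o(-98, -135)) + 20835 = (-233035104 + (-16 - 8*√5)) + 20835 = (-233035120 - 8*√5) + 20835 = -233014285 - 8*√5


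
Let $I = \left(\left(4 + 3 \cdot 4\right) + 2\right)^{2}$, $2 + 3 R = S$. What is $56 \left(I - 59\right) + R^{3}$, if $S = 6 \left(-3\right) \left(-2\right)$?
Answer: $\frac{439984}{27} \approx 16296.0$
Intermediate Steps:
$S = 36$ ($S = \left(-18\right) \left(-2\right) = 36$)
$R = \frac{34}{3}$ ($R = - \frac{2}{3} + \frac{1}{3} \cdot 36 = - \frac{2}{3} + 12 = \frac{34}{3} \approx 11.333$)
$I = 324$ ($I = \left(\left(4 + 12\right) + 2\right)^{2} = \left(16 + 2\right)^{2} = 18^{2} = 324$)
$56 \left(I - 59\right) + R^{3} = 56 \left(324 - 59\right) + \left(\frac{34}{3}\right)^{3} = 56 \cdot 265 + \frac{39304}{27} = 14840 + \frac{39304}{27} = \frac{439984}{27}$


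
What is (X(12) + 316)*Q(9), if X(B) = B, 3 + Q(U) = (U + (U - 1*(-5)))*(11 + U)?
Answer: 149896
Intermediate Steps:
Q(U) = -3 + (5 + 2*U)*(11 + U) (Q(U) = -3 + (U + (U - 1*(-5)))*(11 + U) = -3 + (U + (U + 5))*(11 + U) = -3 + (U + (5 + U))*(11 + U) = -3 + (5 + 2*U)*(11 + U))
(X(12) + 316)*Q(9) = (12 + 316)*(52 + 2*9² + 27*9) = 328*(52 + 2*81 + 243) = 328*(52 + 162 + 243) = 328*457 = 149896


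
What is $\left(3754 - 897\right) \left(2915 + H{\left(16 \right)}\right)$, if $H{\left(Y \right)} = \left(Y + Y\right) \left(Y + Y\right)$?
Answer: $11253723$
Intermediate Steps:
$H{\left(Y \right)} = 4 Y^{2}$ ($H{\left(Y \right)} = 2 Y 2 Y = 4 Y^{2}$)
$\left(3754 - 897\right) \left(2915 + H{\left(16 \right)}\right) = \left(3754 - 897\right) \left(2915 + 4 \cdot 16^{2}\right) = 2857 \left(2915 + 4 \cdot 256\right) = 2857 \left(2915 + 1024\right) = 2857 \cdot 3939 = 11253723$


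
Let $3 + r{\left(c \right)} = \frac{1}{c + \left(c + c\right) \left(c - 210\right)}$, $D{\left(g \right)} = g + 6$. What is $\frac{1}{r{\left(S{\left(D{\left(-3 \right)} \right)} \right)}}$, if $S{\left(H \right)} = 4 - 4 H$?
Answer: $- \frac{3480}{10439} \approx -0.33337$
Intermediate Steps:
$D{\left(g \right)} = 6 + g$
$r{\left(c \right)} = -3 + \frac{1}{c + 2 c \left(-210 + c\right)}$ ($r{\left(c \right)} = -3 + \frac{1}{c + \left(c + c\right) \left(c - 210\right)} = -3 + \frac{1}{c + 2 c \left(-210 + c\right)}$)
$\frac{1}{r{\left(S{\left(D{\left(-3 \right)} \right)} \right)}} = \frac{1}{\frac{1}{4 - 4 \left(6 - 3\right)} \frac{1}{-419 + 2 \left(4 - 4 \left(6 - 3\right)\right)} \left(1 - 6 \left(4 - 4 \left(6 - 3\right)\right)^{2} + 1257 \left(4 - 4 \left(6 - 3\right)\right)\right)} = \frac{1}{\frac{1}{4 - 12} \frac{1}{-419 + 2 \left(4 - 12\right)} \left(1 - 6 \left(4 - 12\right)^{2} + 1257 \left(4 - 12\right)\right)} = \frac{1}{\frac{1}{-8} \frac{1}{-419 + 2 \left(-8\right)} \left(1 - 6 \left(-8\right)^{2} + 1257 \left(-8\right)\right)} = \frac{1}{\left(- \frac{1}{8}\right) \frac{1}{-419 - 16} \left(1 - 384 - 10056\right)} = \frac{1}{\left(- \frac{1}{8}\right) \frac{1}{-435} \left(1 - 384 - 10056\right)} = \frac{1}{\left(- \frac{1}{8}\right) \left(- \frac{1}{435}\right) \left(-10439\right)} = \frac{1}{- \frac{10439}{3480}} = - \frac{3480}{10439}$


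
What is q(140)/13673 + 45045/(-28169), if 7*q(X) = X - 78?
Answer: -4309555517/2696083159 ≈ -1.5984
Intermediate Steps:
q(X) = -78/7 + X/7 (q(X) = (X - 78)/7 = (-78 + X)/7 = -78/7 + X/7)
q(140)/13673 + 45045/(-28169) = (-78/7 + (⅐)*140)/13673 + 45045/(-28169) = (-78/7 + 20)*(1/13673) + 45045*(-1/28169) = (62/7)*(1/13673) - 45045/28169 = 62/95711 - 45045/28169 = -4309555517/2696083159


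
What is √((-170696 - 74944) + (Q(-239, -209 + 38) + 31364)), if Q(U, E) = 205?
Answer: I*√214071 ≈ 462.68*I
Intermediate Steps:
√((-170696 - 74944) + (Q(-239, -209 + 38) + 31364)) = √((-170696 - 74944) + (205 + 31364)) = √(-245640 + 31569) = √(-214071) = I*√214071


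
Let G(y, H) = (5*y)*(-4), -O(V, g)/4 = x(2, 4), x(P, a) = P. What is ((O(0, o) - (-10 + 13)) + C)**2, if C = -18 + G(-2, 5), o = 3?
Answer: 121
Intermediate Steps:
O(V, g) = -8 (O(V, g) = -4*2 = -8)
G(y, H) = -20*y
C = 22 (C = -18 - 20*(-2) = -18 + 40 = 22)
((O(0, o) - (-10 + 13)) + C)**2 = ((-8 - (-10 + 13)) + 22)**2 = ((-8 - 1*3) + 22)**2 = ((-8 - 3) + 22)**2 = (-11 + 22)**2 = 11**2 = 121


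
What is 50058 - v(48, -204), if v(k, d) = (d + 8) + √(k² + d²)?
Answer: 50254 - 12*√305 ≈ 50044.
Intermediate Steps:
v(k, d) = 8 + d + √(d² + k²) (v(k, d) = (8 + d) + √(d² + k²) = 8 + d + √(d² + k²))
50058 - v(48, -204) = 50058 - (8 - 204 + √((-204)² + 48²)) = 50058 - (8 - 204 + √(41616 + 2304)) = 50058 - (8 - 204 + √43920) = 50058 - (8 - 204 + 12*√305) = 50058 - (-196 + 12*√305) = 50058 + (196 - 12*√305) = 50254 - 12*√305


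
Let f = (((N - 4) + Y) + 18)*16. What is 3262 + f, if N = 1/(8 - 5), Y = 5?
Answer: 10714/3 ≈ 3571.3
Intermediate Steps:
N = ⅓ (N = 1/3 = ⅓ ≈ 0.33333)
f = 928/3 (f = (((⅓ - 4) + 5) + 18)*16 = ((-11/3 + 5) + 18)*16 = (4/3 + 18)*16 = (58/3)*16 = 928/3 ≈ 309.33)
3262 + f = 3262 + 928/3 = 10714/3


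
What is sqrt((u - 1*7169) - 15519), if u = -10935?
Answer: I*sqrt(33623) ≈ 183.37*I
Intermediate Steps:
sqrt((u - 1*7169) - 15519) = sqrt((-10935 - 1*7169) - 15519) = sqrt((-10935 - 7169) - 15519) = sqrt(-18104 - 15519) = sqrt(-33623) = I*sqrt(33623)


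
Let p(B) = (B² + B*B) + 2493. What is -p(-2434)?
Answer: -11851205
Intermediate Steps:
p(B) = 2493 + 2*B² (p(B) = (B² + B²) + 2493 = 2*B² + 2493 = 2493 + 2*B²)
-p(-2434) = -(2493 + 2*(-2434)²) = -(2493 + 2*5924356) = -(2493 + 11848712) = -1*11851205 = -11851205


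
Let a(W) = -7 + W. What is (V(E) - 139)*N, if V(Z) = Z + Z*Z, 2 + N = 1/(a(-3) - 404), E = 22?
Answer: -304243/414 ≈ -734.89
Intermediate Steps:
N = -829/414 (N = -2 + 1/((-7 - 3) - 404) = -2 + 1/(-10 - 404) = -2 + 1/(-414) = -2 - 1/414 = -829/414 ≈ -2.0024)
V(Z) = Z + Z**2
(V(E) - 139)*N = (22*(1 + 22) - 139)*(-829/414) = (22*23 - 139)*(-829/414) = (506 - 139)*(-829/414) = 367*(-829/414) = -304243/414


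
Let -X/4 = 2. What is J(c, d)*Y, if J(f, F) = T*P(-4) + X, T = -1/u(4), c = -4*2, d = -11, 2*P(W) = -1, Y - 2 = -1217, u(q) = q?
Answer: 76545/8 ≈ 9568.1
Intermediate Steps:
X = -8 (X = -4*2 = -8)
Y = -1215 (Y = 2 - 1217 = -1215)
P(W) = -½ (P(W) = (½)*(-1) = -½)
c = -8
T = -¼ (T = -1/4 = -1*¼ = -¼ ≈ -0.25000)
J(f, F) = -63/8 (J(f, F) = -¼*(-½) - 8 = ⅛ - 8 = -63/8)
J(c, d)*Y = -63/8*(-1215) = 76545/8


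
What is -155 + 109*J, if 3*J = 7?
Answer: 298/3 ≈ 99.333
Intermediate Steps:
J = 7/3 (J = (⅓)*7 = 7/3 ≈ 2.3333)
-155 + 109*J = -155 + 109*(7/3) = -155 + 763/3 = 298/3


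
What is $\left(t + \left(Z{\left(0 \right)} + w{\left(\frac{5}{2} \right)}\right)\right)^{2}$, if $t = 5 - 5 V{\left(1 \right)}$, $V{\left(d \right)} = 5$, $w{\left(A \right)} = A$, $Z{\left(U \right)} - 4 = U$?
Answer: $\frac{729}{4} \approx 182.25$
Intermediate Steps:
$Z{\left(U \right)} = 4 + U$
$t = -20$ ($t = 5 - 25 = -20$)
$\left(t + \left(Z{\left(0 \right)} + w{\left(\frac{5}{2} \right)}\right)\right)^{2} = \left(-20 + \left(\left(4 + 0\right) + \frac{5}{2}\right)\right)^{2} = \left(-20 + \left(4 + 5 \cdot \frac{1}{2}\right)\right)^{2} = \left(-20 + \left(4 + \frac{5}{2}\right)\right)^{2} = \left(-20 + \frac{13}{2}\right)^{2} = \left(- \frac{27}{2}\right)^{2} = \frac{729}{4}$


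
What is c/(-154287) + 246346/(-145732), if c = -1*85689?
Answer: -1417797553/1249141838 ≈ -1.1350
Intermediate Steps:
c = -85689
c/(-154287) + 246346/(-145732) = -85689/(-154287) + 246346/(-145732) = -85689*(-1/154287) + 246346*(-1/145732) = 9521/17143 - 123173/72866 = -1417797553/1249141838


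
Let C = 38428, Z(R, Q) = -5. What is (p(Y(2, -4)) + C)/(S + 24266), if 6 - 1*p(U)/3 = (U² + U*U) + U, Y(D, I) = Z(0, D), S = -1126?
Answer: 2947/1780 ≈ 1.6556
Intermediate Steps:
Y(D, I) = -5
p(U) = 18 - 6*U² - 3*U (p(U) = 18 - 3*((U² + U*U) + U) = 18 - 3*((U² + U²) + U) = 18 - 3*(2*U² + U) = 18 - 3*(U + 2*U²) = 18 + (-6*U² - 3*U) = 18 - 6*U² - 3*U)
(p(Y(2, -4)) + C)/(S + 24266) = ((18 - 6*(-5)² - 3*(-5)) + 38428)/(-1126 + 24266) = ((18 - 6*25 + 15) + 38428)/23140 = ((18 - 150 + 15) + 38428)*(1/23140) = (-117 + 38428)*(1/23140) = 38311*(1/23140) = 2947/1780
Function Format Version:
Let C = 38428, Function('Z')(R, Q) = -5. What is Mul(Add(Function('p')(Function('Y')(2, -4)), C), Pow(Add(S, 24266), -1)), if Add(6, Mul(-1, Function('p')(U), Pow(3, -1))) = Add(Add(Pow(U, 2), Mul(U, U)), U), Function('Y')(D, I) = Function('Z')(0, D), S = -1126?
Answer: Rational(2947, 1780) ≈ 1.6556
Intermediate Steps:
Function('Y')(D, I) = -5
Function('p')(U) = Add(18, Mul(-6, Pow(U, 2)), Mul(-3, U)) (Function('p')(U) = Add(18, Mul(-3, Add(Add(Pow(U, 2), Mul(U, U)), U))) = Add(18, Mul(-3, Add(Add(Pow(U, 2), Pow(U, 2)), U))) = Add(18, Mul(-3, Add(Mul(2, Pow(U, 2)), U))) = Add(18, Mul(-3, Add(U, Mul(2, Pow(U, 2))))) = Add(18, Add(Mul(-6, Pow(U, 2)), Mul(-3, U))) = Add(18, Mul(-6, Pow(U, 2)), Mul(-3, U)))
Mul(Add(Function('p')(Function('Y')(2, -4)), C), Pow(Add(S, 24266), -1)) = Mul(Add(Add(18, Mul(-6, Pow(-5, 2)), Mul(-3, -5)), 38428), Pow(Add(-1126, 24266), -1)) = Mul(Add(Add(18, Mul(-6, 25), 15), 38428), Pow(23140, -1)) = Mul(Add(Add(18, -150, 15), 38428), Rational(1, 23140)) = Mul(Add(-117, 38428), Rational(1, 23140)) = Mul(38311, Rational(1, 23140)) = Rational(2947, 1780)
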